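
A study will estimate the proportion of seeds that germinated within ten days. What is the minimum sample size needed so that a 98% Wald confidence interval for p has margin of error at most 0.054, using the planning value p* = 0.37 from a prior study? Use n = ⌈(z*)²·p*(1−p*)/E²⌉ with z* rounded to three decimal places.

The 98% critical value is z* = 2.326.
p*(1−p*) = 0.37·0.63 = 0.2331.
Required n before rounding: 5.410276 × 0.2331 / 0.054² = 432.488.
Rounding up, n = 433.

n = 433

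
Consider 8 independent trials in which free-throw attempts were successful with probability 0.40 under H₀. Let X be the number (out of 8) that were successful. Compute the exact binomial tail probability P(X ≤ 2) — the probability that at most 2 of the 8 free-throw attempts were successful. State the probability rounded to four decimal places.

X ~ Binomial(n=8, p=0.40).
P(X ≤ 2) = C(8,0)·0.40^0·0.60^8 + C(8,1)·0.40^1·0.60^7 + C(8,2)·0.40^2·0.60^6.
= 0.016796 + 0.089580 + 0.209019 = 0.3154.

P = 0.3154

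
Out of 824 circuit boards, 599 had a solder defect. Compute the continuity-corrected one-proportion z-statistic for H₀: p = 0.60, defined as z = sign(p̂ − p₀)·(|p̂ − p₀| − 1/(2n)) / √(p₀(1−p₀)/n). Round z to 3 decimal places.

With x = 599 successes in n = 824, p̂ = 0.72694. p̂ − p₀ = 0.126942.
1/(2n) = 0.000607.
Corrected numerator: |0.126942| − 0.000607 = 0.126335.
Under H₀, SE = √(p₀(1−p₀)/n) = √(0.60·0.40/824) = √0.000291262 = 0.017066.
z = (+)0.126335/0.017066 = 7.403.

z = 7.403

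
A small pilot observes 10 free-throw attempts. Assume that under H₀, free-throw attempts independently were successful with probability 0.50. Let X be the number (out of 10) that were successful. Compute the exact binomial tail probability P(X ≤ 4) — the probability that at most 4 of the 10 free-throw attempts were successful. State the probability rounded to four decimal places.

X ~ Binomial(n=10, p=0.50).
P(X ≤ 4) = Σ_{j=0}^{4} C(10,j)·0.50^j·0.50^{10−j}.
= 0.000977 + 0.009766 + 0.043945 + 0.117188 + 0.205078 = 0.3770.

P = 0.3770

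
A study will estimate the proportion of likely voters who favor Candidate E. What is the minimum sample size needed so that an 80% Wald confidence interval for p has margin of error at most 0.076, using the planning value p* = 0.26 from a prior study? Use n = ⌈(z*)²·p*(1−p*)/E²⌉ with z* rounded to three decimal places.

n = 55

z* = 1.282 at the 80% level.
p*(1−p*) = 0.1924.
Required n before rounding: 1.643524 × 0.1924 / 0.076² = 54.746.
Rounding up, n = 55.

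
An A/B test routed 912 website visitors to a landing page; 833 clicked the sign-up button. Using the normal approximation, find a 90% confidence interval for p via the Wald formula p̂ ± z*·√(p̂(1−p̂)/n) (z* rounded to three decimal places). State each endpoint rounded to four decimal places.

(0.8981, 0.9287)

p̂ = 833/912 = 0.91338.
SE = √(p̂(1−p̂)/n) = √(0.079119/912) = 0.009314.
For 90% confidence, z* = 1.645.
Margin = 1.645·0.009314 = 0.01532.
Interval: 0.91338 ± 0.01532 → (0.8981, 0.9287).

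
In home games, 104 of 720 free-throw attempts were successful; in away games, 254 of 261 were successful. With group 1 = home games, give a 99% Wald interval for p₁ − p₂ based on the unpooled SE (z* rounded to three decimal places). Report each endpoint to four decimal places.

(-0.8712, -0.7863)

p̂₁ = 104/720 = 0.14444, p̂₂ = 254/261 = 0.97318; p̂₁ − p̂₂ = -0.82874.
Unpooled SE = √(p̂₁(1−p̂₁)/n₁ + p̂₂(1−p̂₂)/n₂) = √(0.000171639 + 0.000100002) = 0.016482.
z* = 2.576 at the 99% level. Margin of error = 0.04246.
Interval: -0.82874 ± 0.04246 → (-0.8712, -0.7863).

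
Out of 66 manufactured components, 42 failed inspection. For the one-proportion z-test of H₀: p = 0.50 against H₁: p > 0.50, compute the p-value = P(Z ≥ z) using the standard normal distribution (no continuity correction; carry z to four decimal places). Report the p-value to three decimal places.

p̂ = 42/66 = 0.63636.
SE₀ = √(0.50·0.50/66) = 0.061546.
z = (p̂ − p₀)/SE = (42/66 − 0.50)/0.061546 ≈ 2.2156.
From the standard normal, P(Z ≥ z) = 0.013.

p-value = 0.013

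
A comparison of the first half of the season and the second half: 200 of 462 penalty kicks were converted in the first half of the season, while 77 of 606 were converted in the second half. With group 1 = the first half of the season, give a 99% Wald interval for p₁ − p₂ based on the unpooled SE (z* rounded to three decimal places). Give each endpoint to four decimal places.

(0.2370, 0.3747)

p̂₁ = 0.43290, p̂₂ = 0.12706, so the observed difference is 0.30584.
Unpooled SE = √(p̂₁(1−p̂₁)/n₁ + p̂₂(1−p̂₂)/n₂) = √(0.000531380 + 0.000183033) = 0.026729.
For 99% confidence, z* = 2.576. Margin = 2.576·0.026729 = 0.06885.
Interval: 0.30584 ± 0.06885 → (0.2370, 0.3747).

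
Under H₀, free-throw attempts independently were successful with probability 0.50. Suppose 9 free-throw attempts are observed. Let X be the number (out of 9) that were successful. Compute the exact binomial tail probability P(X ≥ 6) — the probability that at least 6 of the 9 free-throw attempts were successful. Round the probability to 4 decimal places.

X is binomial with n = 9 and p = 0.50.
P(X ≥ 6) = C(9,6)·0.50^6·0.50^3 + C(9,7)·0.50^7·0.50^2 + C(9,8)·0.50^8·0.50^1 + C(9,9)·0.50^9·0.50^0.
= 0.164062 + 0.070312 + 0.017578 + 0.001953 = 0.2539.

P = 0.2539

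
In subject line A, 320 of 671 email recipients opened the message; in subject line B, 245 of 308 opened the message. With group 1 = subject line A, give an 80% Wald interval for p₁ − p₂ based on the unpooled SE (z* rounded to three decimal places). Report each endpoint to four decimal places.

(-0.3570, -0.2801)

p̂₁ = 320/671 = 0.47690, p̂₂ = 245/308 = 0.79545; p̂₁ − p̂₂ = -0.31855.
SE = √(0.000371783 + 0.000528268) = √0.000900051 = 0.030001.
For 80% confidence, z* = 1.282. Margin of error = 0.03846.
So the interval runs from -0.3570 to -0.2801.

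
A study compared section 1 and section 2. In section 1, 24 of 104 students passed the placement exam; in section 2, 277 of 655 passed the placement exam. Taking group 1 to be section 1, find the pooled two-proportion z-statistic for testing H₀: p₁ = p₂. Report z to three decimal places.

Sample proportions: p̂₁ = 24/104 = 0.23077 and p̂₂ = 277/655 = 0.42290.
Pooling: p̂ = 301/759 = 0.39657.
SE = √[p̂(1−p̂)(1/n₁+1/n₂)] = √[0.39657·0.60343·(1/104+1/655)] ≈ 0.051637.
z = -0.19213/0.051637 = -3.721.

z = -3.721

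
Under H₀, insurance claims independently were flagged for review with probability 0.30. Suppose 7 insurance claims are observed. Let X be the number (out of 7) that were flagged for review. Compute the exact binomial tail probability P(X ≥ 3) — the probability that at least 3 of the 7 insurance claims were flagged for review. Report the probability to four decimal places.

X is binomial with n = 7 and p = 0.30.
P(X ≥ 3) = Σ_{j=3}^{7} C(7,j)·0.30^j·0.70^{7−j}.
= 0.226894 + 0.097240 + 0.025005 + 0.003572 + 0.000219 = 0.3529.

P = 0.3529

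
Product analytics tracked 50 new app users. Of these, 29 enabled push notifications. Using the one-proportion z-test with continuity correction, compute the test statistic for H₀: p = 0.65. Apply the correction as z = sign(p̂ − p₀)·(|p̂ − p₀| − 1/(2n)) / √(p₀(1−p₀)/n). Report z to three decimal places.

p̂ = 29/50 = 0.58000. p̂ − p₀ = -0.070000.
Continuity correction 1/(2n) = 1/100 = 0.010000.
Corrected numerator: |-0.070000| − 0.010000 = 0.060000.
Under H₀, SE = √(p₀(1−p₀)/n) = √(0.65·0.35/50) = √0.004550000 = 0.067454.
z = −0.060000/0.067454 = -0.889.

z = -0.889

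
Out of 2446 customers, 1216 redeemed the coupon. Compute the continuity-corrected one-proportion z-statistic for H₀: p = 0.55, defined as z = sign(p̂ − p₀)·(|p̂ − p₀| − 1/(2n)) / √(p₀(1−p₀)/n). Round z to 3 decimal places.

The sample proportion is 1216/2446 = 0.49714. p̂ − p₀ = -0.052862.
1/(2n) = 0.000204.
Corrected numerator: |-0.052862| − 0.000204 = 0.052658.
Null standard error: √(0.55·0.45/2446) = √0.000101186 = 0.010059.
z = −0.052658/0.010059 = -5.235.

z = -5.235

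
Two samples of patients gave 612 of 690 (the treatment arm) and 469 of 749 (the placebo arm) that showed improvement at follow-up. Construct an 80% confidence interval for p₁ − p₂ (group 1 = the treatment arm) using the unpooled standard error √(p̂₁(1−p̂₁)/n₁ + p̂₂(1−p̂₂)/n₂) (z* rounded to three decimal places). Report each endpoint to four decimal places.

p̂₁ = 0.88696, p̂₂ = 0.62617, so the observed difference is 0.26079.
Unpooled SE = √(p̂₁(1−p̂₁)/n₁ + p̂₂(1−p̂₂)/n₂) = √(0.000145311 + 0.000312525) = 0.021397.
z* = 1.282 at the 80% level. Margin of error = 0.02743.
So the interval runs from 0.2334 to 0.2882.

(0.2334, 0.2882)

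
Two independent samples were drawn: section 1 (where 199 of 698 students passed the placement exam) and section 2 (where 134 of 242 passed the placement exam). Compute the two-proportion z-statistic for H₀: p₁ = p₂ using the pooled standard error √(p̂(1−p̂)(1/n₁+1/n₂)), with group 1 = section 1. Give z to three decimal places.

Sample proportions: p̂₁ = 199/698 = 0.28510 and p̂₂ = 134/242 = 0.55372.
Pooled p̂ = (199+134)/(698+242) = 333/940 = 0.35426.
Pooled SE = √[0.2287585·0.00556490] ≈ 0.035679.
z = (p̂₁ − p̂₂)/SE = (0.28510 − 0.55372)/0.035679 = -0.26862/0.035679 = -7.529.

z = -7.529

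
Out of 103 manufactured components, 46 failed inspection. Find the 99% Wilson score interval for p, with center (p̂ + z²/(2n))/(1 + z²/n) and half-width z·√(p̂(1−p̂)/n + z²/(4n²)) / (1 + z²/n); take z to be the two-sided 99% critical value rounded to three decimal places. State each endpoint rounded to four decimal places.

(0.3275, 0.5722)

Here p̂ = 46/103 = 0.44660 and z = 2.576 (z² = 6.635776).
Denominator 1 + z²/n = 1 + 6.635776/103 = 1.064425.
Adjusted center: (0.44660 + z²/(2n))/1.064425 = 0.44983.
Radicand: p̂(1−p̂)/n + z²/(4n²) = 0.002399501 + 0.000156371 = 0.002555872.
Half-width = z·√(radicand)/denom = 2.576·0.050556/1.064425 = 0.12235.
CI: 0.44983 ± 0.12235 = (0.3275, 0.5722).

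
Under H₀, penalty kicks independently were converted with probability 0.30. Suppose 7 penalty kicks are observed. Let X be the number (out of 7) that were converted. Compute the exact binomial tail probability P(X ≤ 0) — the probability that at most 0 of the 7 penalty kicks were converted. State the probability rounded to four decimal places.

X ~ Binomial(n=7, p=0.30).
P(X ≤ 0) = C(7,0)·0.30^0·0.70^7.
= 0.082354 = 0.0824.

P = 0.0824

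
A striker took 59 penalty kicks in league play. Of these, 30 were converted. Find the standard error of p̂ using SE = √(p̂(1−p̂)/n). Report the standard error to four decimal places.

SE = 0.0651

p̂ = 30/59 = 0.50847.
p̂(1−p̂) = 0.50847·0.49153 = 0.249928.
SE = √(0.249928/59) = 0.0651.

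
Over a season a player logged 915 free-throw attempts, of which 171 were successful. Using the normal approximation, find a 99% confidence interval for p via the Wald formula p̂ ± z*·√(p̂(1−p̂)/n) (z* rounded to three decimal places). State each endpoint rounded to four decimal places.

(0.1537, 0.2201)

The sample proportion is 171/915 = 0.18689.
SE(p̂) = √(0.18689·0.81311/915) = 0.012887.
z* = 2.576 at the 99% level.
Margin = 2.576·0.012887 = 0.03320.
CI: 0.18689 ± 0.03320 = (0.1537, 0.2201).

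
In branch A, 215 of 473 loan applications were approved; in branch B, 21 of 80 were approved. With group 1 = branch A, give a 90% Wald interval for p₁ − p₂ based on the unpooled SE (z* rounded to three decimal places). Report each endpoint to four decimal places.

p̂₁ = 0.45455, p̂₂ = 0.26250, so the observed difference is 0.19205.
Unpooled SE = √(p̂₁(1−p̂₁)/n₁ + p̂₂(1−p̂₂)/n₂) = √(0.000524173 + 0.002419922) = 0.054260.
z* = 1.645 at the 90% level. Margin = 1.645·0.054260 = 0.08926.
So the interval runs from 0.1028 to 0.2813.

(0.1028, 0.2813)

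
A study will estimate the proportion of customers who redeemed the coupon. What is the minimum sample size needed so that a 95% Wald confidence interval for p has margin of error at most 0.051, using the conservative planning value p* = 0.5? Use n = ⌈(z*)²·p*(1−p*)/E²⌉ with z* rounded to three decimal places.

For 95% confidence, z* = 1.960.
p*(1−p*) = 0.2500.
(z*)²·p*(1−p*)/E² = 3.841600·0.2500/0.002601 = 369.243.
Rounding up, n = 370.

n = 370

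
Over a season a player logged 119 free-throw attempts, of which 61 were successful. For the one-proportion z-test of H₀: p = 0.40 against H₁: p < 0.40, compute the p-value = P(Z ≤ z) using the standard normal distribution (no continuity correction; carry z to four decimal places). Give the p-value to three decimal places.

p-value = 0.994

p̂ = 61/119 = 0.51261.
Under H₀, SE = √(p₀(1−p₀)/n) = √(0.40·0.60/119) = √0.002016807 = 0.044909.
z = (p̂ − p₀)/SE = (61/119 − 0.40)/0.044909 ≈ 2.5074.
p-value = P(Z ≤ z) with z = 2.5074 → 0.994.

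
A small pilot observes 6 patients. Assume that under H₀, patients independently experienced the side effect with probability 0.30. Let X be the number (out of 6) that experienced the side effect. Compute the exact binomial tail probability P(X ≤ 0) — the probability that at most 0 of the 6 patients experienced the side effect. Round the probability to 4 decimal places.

X is binomial with n = 6 and p = 0.30.
P(X ≤ 0) = C(6,0)·0.30^0·0.70^6.
= 0.117649 = 0.1176.

P = 0.1176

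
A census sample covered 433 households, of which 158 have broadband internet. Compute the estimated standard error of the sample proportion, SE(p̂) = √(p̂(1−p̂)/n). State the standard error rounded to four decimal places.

Sample proportion p̂ = 158/433 = 0.36490.
p̂(1−p̂) = 0.36490·0.63510 = 0.231748.
Dividing by n and taking the root: √0.000535215 = 0.0231.

SE = 0.0231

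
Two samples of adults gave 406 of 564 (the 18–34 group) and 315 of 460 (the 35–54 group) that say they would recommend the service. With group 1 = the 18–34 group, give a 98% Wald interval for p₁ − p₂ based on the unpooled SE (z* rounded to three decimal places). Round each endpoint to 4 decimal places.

(-0.0318, 0.1020)

p̂₁ = 406/564 = 0.71986, p̂₂ = 315/460 = 0.68478; p̂₁ − p̂₂ = 0.03508.
SE = √(0.000357557 + 0.000469251) = √0.000826808 = 0.028754.
For 98% confidence, z* = 2.326. Margin = 2.326·0.028754 = 0.06688.
CI: 0.03508 ± 0.06688 = (-0.0318, 0.1020).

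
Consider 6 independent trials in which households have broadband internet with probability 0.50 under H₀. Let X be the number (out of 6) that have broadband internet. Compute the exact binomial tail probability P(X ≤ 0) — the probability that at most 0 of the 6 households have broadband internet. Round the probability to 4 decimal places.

X ~ Binomial(n=6, p=0.50).
P(X ≤ 0) = C(6,0)·0.50^0·0.50^6.
= 0.015625 = 0.0156.

P = 0.0156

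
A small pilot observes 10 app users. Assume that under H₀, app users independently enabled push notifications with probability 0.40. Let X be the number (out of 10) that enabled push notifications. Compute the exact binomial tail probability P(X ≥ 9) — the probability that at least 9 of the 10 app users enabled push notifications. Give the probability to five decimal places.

X ~ Binomial(n=10, p=0.40).
P(X ≥ 9) = C(10,9)·0.40^9·0.60^1 + C(10,10)·0.40^10·0.60^0.
= 0.001573 + 0.000105 = 0.00168.

P = 0.00168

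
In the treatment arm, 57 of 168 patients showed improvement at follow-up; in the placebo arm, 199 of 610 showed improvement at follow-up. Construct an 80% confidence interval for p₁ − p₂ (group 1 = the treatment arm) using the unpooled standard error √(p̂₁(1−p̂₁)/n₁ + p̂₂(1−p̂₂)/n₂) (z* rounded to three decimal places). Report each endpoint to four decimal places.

(-0.0397, 0.0658)

p̂₁ = 57/168 = 0.33929, p̂₂ = 199/610 = 0.32623; p̂₁ − p̂₂ = 0.01306.
Unpooled SE = √(p̂₁(1−p̂₁)/n₁ + p̂₂(1−p̂₂)/n₂) = √(0.001334351 + 0.000360334) = 0.041167.
For 80% confidence, z* = 1.282. Margin = 1.282·0.041167 = 0.05278.
So the interval runs from -0.0397 to 0.0658.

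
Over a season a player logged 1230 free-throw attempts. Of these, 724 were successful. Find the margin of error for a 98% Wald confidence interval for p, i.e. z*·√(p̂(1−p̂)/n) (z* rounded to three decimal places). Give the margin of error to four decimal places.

The sample proportion is 724/1230 = 0.58862.
SE = √(p̂(1−p̂)/n) = √(0.242147/1230) = 0.014031.
For 98% confidence, z* = 2.326.
ME = 2.326·0.014031 = 0.0326.

ME = 0.0326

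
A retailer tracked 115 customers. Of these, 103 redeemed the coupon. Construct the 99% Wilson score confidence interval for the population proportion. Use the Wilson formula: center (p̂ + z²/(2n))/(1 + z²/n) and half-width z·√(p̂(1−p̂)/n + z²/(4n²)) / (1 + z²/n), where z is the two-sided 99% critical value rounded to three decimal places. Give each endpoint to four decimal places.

p̂ = 103/115 = 0.89565; z = 2.576, so z² = 6.635776.
Denominator 1 + z²/n = 1 + 6.635776/115 = 1.057702.
Adjusted center: (0.89565 + z²/(2n))/1.057702 = 0.87407.
Radicand: p̂(1−p̂)/n + z²/(4n²) = 0.000812690 + 0.000125440 = 0.000938130.
Half-width = 2.576·√0.000938130/1.057702 = 0.07460.
CI: 0.87407 ± 0.07460 = (0.7995, 0.9487).

(0.7995, 0.9487)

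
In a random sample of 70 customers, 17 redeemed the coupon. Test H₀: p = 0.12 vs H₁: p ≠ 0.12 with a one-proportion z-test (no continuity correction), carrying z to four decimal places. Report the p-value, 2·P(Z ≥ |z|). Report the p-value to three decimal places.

p-value = 0.002

With x = 17 successes in n = 70, p̂ = 0.24286.
Null standard error: √(0.12·0.88/70) = √0.001508571 = 0.038840.
z = (p̂ − p₀)/SE = (17/70 − 0.12)/0.038840 ≈ 3.1631.
p-value = 2·P(Z ≥ |z|) with z = 3.1631 → 0.002.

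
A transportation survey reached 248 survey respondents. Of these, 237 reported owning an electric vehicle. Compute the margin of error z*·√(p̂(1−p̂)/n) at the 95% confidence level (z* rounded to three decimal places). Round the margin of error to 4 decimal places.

With x = 237 successes in n = 248, p̂ = 0.95565.
SE(p̂) = √(0.95565·0.04435/248) = 0.013074.
z* = 1.960 at the 95% level.
ME = 1.960·0.013074 = 0.0256.

ME = 0.0256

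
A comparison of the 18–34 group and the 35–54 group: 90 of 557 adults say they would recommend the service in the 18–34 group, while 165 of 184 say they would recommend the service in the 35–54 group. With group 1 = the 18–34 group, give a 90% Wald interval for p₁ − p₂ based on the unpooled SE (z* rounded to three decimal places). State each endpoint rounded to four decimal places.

p̂₁ = 0.16158, p̂₂ = 0.89674, so the observed difference is -0.73516.
Unpooled SE = √(p̂₁(1−p̂₁)/n₁ + p̂₂(1−p̂₂)/n₂) = √(0.000243217 + 0.000503250) = 0.027322.
The 90% critical value is z* = 1.645. Margin = 1.645·0.027322 = 0.04494.
Interval: -0.73516 ± 0.04494 → (-0.7801, -0.6902).

(-0.7801, -0.6902)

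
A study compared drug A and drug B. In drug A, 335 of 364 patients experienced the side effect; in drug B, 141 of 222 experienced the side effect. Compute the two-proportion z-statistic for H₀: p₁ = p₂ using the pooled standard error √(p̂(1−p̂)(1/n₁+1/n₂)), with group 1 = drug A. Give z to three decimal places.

p̂₁ = 335/364 = 0.92033, p̂₂ = 141/222 = 0.63514.
Pooling: p̂ = 476/586 = 0.81229.
Pooled SE = √[0.1524770·0.00725176] ≈ 0.033252.
z = 0.28519/0.033252 = 8.577.

z = 8.577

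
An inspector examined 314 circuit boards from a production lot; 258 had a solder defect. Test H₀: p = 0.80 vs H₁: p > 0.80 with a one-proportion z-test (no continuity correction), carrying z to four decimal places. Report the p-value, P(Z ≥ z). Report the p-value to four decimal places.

p-value = 0.1687

p̂ = 258/314 = 0.82166.
SE₀ = √(0.80·0.20/314) = 0.022573.
Test statistic (full precision, shown to 4 dp): z = (258/314 − 0.80)/SE₀ ≈ 0.9594.
p-value = P(Z ≥ z) with z = 0.9594 → 0.1687.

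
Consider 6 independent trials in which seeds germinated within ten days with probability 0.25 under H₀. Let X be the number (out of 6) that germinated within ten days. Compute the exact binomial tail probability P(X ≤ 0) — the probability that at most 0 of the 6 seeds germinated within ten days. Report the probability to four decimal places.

P = 0.1780

X ~ Binomial(n=6, p=0.25).
P(X ≤ 0) = C(6,0)·0.25^0·0.75^6.
= 0.177979 = 0.1780.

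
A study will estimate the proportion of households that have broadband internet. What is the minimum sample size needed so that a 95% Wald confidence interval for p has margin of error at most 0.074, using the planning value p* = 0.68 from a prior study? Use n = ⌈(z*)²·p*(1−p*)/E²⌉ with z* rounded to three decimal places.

z* = 1.960 at the 95% level.
p*(1−p*) = 0.68·0.32 = 0.2176.
Required n before rounding: 3.841600 × 0.2176 / 0.074² = 152.654.
Rounding up, n = 153.

n = 153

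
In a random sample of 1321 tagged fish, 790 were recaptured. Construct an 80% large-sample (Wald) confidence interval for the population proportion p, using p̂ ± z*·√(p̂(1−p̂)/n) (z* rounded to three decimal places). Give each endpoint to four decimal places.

The sample proportion is 790/1321 = 0.59803.
SE(p̂) = √(0.59803·0.40197/1321) = 0.013490.
For 80% confidence, z* = 1.282.
Margin = 1.282·0.013490 = 0.01729.
So the interval runs from 0.5807 to 0.6153.

(0.5807, 0.6153)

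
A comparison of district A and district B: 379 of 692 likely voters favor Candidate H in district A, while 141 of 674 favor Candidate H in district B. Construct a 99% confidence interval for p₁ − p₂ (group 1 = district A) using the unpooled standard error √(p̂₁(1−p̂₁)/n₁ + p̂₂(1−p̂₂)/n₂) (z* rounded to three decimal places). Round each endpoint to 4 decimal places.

(0.2752, 0.4018)

p̂₁ = 379/692 = 0.54769, p̂₂ = 141/674 = 0.20920; p̂₁ − p̂₂ = 0.33849.
SE = √(0.000357985 + 0.000245452) = √0.000603437 = 0.024565.
For 99% confidence, z* = 2.576. Margin = 2.576·0.024565 = 0.06328.
Interval: 0.33849 ± 0.06328 → (0.2752, 0.4018).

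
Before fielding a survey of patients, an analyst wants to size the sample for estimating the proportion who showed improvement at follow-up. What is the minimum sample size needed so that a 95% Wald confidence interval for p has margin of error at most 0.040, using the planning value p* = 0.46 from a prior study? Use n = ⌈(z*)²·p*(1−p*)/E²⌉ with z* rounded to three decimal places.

For 95% confidence, z* = 1.960.
p*(1−p*) = 0.46·0.54 = 0.2484.
Required n before rounding: 3.841600 × 0.2484 / 0.040² = 596.408.
⌈596.408⌉ = 597.

n = 597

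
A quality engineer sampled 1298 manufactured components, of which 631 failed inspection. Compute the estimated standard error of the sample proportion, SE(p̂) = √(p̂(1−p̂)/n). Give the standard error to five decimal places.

SE = 0.01387

The sample proportion is 631/1298 = 0.48613.
p̂(1−p̂) = 0.48613·0.51387 = 0.249808.
SE = √(0.249808/1298) = √0.000192456 = 0.01387.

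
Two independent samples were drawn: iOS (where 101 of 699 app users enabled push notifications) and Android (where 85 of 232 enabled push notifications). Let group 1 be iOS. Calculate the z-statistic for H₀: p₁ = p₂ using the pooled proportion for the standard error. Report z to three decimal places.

p̂₁ = 101/699 = 0.14449, p̂₂ = 85/232 = 0.36638.
Pooling: p̂ = 186/931 = 0.19979.
Pooled SE = √[0.1598711·0.00574096] ≈ 0.030295.
z = -0.22189/0.030295 = -7.324.

z = -7.324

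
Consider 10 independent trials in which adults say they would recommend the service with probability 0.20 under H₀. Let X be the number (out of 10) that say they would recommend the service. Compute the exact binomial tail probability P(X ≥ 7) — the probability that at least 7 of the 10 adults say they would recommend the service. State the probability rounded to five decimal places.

X ~ Binomial(n=10, p=0.20).
P(X ≥ 7) = C(10,7)·0.20^7·0.80^3 + C(10,8)·0.20^8·0.80^2 + C(10,9)·0.20^9·0.80^1 + C(10,10)·0.20^10·0.80^0.
= 0.000786 + 0.000074 + 0.000004 + 0.000000 = 0.00086.

P = 0.00086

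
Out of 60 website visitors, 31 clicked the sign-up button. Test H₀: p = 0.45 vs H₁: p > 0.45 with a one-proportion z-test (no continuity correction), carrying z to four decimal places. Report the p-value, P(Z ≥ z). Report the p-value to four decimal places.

p-value = 0.1496

With x = 31 successes in n = 60, p̂ = 0.51667.
Null standard error: √(0.45·0.55/60) = √0.004125000 = 0.064226.
Test statistic (full precision, shown to 4 dp): z = (31/60 − 0.45)/SE₀ ≈ 1.0380.
p-value = P(Z ≥ z) with z = 1.0380 → 0.1496.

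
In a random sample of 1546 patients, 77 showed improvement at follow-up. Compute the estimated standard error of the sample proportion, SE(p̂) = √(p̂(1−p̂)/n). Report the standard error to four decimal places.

SE = 0.0055

The sample proportion is 77/1546 = 0.04981.
p̂(1−p̂) = 0.04981·0.95019 = 0.047329.
SE = √(0.047329/1546) = √0.000030614 = 0.0055.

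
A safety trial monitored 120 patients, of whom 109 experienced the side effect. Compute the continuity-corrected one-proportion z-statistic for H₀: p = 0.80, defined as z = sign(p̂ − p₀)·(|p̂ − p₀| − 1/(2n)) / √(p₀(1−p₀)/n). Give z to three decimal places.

The sample proportion is 109/120 = 0.90833. p̂ − p₀ = 0.108333.
1/(2n) = 0.004167.
Corrected numerator: |0.108333| − 0.004167 = 0.104166.
Under H₀, SE = √(p₀(1−p₀)/n) = √(0.80·0.20/120) = √0.001333333 = 0.036515.
z = (+)0.104166/0.036515 = 2.853.

z = 2.853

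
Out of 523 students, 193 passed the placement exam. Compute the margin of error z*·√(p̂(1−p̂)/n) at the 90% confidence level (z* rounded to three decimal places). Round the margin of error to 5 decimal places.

The sample proportion is 193/523 = 0.36902.
SE = √(p̂(1−p̂)/n) = √(0.232846/523) = 0.021100.
z* = 1.645 at the 90% level.
So ME = 0.03471.

ME = 0.03471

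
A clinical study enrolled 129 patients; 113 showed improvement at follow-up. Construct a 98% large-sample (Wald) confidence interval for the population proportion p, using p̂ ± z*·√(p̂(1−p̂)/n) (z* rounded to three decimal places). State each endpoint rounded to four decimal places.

(0.8085, 0.9435)

Sample proportion p̂ = 113/129 = 0.87597.
SE = √(p̂(1−p̂)/n) = √(0.108647/129) = 0.029021.
z* = 2.326 at the 98% level.
Margin of error: 2.326 × 0.029021 = 0.06750.
Interval: 0.87597 ± 0.06750 → (0.8085, 0.9435).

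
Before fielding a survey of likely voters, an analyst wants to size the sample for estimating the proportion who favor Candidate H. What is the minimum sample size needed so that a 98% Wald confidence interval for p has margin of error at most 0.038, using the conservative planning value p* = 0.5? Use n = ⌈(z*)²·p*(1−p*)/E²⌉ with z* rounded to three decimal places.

n = 937

For 98% confidence, z* = 2.326.
p*(1−p*) = 0.2500.
Required n before rounding: 5.410276 × 0.2500 / 0.038² = 936.682.
⌈936.682⌉ = 937.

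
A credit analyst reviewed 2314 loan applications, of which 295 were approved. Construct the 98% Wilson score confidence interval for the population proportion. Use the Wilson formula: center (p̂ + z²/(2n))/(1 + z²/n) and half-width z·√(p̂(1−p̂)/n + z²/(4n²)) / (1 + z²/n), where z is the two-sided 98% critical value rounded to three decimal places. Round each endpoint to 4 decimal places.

(0.1122, 0.1445)

Here p̂ = 295/2314 = 0.12748 and z = 2.326 (z² = 5.410276).
Denominator 1 + z²/n = 1 + 5.410276/2314 = 1.002338.
Center = (0.12748 + 0.001169)/1.002338 = 0.12835.
Radicand: p̂(1−p̂)/n + z²/(4n²) = 0.000048069 + 0.000000253 = 0.000048322.
Half-width = 2.326·√0.000048322/1.002338 = 0.01613.
Interval: 0.12835 ± 0.01613 → (0.1122, 0.1445).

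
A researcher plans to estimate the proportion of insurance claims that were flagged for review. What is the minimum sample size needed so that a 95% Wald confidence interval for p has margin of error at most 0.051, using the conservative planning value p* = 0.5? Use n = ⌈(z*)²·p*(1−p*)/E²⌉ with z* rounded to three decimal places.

n = 370

The 95% critical value is z* = 1.960.
p*(1−p*) = 0.2500.
(z*)²·p*(1−p*)/E² = 3.841600·0.2500/0.002601 = 369.243.
⌈369.243⌉ = 370.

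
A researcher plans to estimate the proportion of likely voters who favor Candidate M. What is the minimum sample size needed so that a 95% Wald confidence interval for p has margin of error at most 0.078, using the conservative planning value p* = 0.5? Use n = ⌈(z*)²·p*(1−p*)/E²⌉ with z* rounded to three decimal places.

n = 158

For 95% confidence, z* = 1.960.
p*(1−p*) = 0.50·0.50 = 0.2500.
(z*)²·p*(1−p*)/E² = 3.841600·0.2500/0.006084 = 157.857.
Rounding up, n = 158.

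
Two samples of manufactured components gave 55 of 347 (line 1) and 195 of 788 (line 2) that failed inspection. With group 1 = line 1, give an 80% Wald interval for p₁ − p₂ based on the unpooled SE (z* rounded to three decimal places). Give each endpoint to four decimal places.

p̂₁ = 0.15850, p̂₂ = 0.24746, so the observed difference is -0.08896.
SE = √(0.000384377 + 0.000236326) = √0.000620703 = 0.024914.
The 80% critical value is z* = 1.282. Margin of error = 0.03194.
So the interval runs from -0.1209 to -0.0570.

(-0.1209, -0.0570)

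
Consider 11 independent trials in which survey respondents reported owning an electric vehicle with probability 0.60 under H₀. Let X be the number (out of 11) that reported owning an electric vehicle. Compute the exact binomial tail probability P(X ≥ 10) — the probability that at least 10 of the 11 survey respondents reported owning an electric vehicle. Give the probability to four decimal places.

X ~ Binomial(n=11, p=0.60).
P(X ≥ 10) = C(11,10)·0.60^10·0.40^1 + C(11,11)·0.60^11·0.40^0.
= 0.026605 + 0.003628 = 0.0302.

P = 0.0302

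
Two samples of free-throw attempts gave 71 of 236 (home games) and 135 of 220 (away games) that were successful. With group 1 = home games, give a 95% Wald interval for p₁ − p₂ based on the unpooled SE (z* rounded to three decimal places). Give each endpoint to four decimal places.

p̂₁ = 0.30085, p̂₂ = 0.61364, so the observed difference is -0.31279.
SE = √(0.000891264 + 0.001077667) = √0.001968931 = 0.044373.
For 95% confidence, z* = 1.960. Margin = 1.960·0.044373 = 0.08697.
CI: -0.31279 ± 0.08697 = (-0.3998, -0.2258).

(-0.3998, -0.2258)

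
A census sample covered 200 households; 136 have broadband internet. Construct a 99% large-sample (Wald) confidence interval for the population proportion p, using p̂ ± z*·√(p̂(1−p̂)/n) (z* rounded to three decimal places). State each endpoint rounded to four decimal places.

(0.5950, 0.7650)

Sample proportion p̂ = 136/200 = 0.68000.
Standard error of p̂: √(0.217600/200) = √0.001088000 = 0.032985.
The 99% critical value is z* = 2.576.
Margin of error: 2.576 × 0.032985 = 0.08497.
So the interval runs from 0.5950 to 0.7650.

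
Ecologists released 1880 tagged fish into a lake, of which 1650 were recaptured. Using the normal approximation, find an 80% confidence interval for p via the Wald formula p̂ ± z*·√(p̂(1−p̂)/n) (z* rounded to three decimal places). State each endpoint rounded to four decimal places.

With x = 1650 successes in n = 1880, p̂ = 0.87766.
SE = √(p̂(1−p̂)/n) = √(0.107373/1880) = 0.007557.
For 80% confidence, z* = 1.282.
Margin = 1.282·0.007557 = 0.00969.
CI: 0.87766 ± 0.00969 = (0.8680, 0.8873).

(0.8680, 0.8873)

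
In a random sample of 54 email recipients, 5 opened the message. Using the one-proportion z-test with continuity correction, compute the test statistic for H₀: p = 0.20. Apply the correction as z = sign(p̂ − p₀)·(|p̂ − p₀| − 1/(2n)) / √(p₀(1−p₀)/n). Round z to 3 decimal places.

Sample proportion p̂ = 5/54 = 0.09259. p̂ − p₀ = -0.107407.
1/(2n) = 0.009259.
Corrected numerator: |-0.107407| − 0.009259 = 0.098148.
Under H₀, SE = √(p₀(1−p₀)/n) = √(0.20·0.80/54) = √0.002962963 = 0.054433.
z = −0.098148/0.054433 = -1.803.

z = -1.803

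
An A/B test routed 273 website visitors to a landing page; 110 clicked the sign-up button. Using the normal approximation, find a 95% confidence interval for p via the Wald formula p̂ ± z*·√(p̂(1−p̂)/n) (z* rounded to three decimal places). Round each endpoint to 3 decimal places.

p̂ = 110/273 = 0.40293.
SE = √(p̂(1−p̂)/n) = √(0.240577/273) = 0.029686.
z* = 1.960 at the 95% level.
Margin = 1.960·0.029686 = 0.05818.
So the interval runs from 0.345 to 0.461.

(0.345, 0.461)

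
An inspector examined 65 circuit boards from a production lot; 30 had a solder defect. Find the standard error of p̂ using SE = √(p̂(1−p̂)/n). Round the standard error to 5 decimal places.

SE = 0.06183

With x = 30 successes in n = 65, p̂ = 0.46154.
p̂(1−p̂) = 0.46154·0.53846 = 0.248521.
SE = √(0.248521/65) = 0.06183.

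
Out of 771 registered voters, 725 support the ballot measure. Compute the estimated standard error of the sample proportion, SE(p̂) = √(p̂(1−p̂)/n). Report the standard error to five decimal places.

SE = 0.00853

The sample proportion is 725/771 = 0.94034.
p̂(1−p̂) = 0.94034·0.05966 = 0.056101.
SE = √(0.056101/771) = 0.00853.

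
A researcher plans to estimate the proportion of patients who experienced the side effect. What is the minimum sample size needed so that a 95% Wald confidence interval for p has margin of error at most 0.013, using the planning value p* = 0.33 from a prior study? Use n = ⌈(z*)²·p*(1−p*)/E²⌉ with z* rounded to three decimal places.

The 95% critical value is z* = 1.960.
p*(1−p*) = 0.33·0.67 = 0.2211.
Required n before rounding: 3.841600 × 0.2211 / 0.013² = 5025.904.
⌈5025.904⌉ = 5026.

n = 5026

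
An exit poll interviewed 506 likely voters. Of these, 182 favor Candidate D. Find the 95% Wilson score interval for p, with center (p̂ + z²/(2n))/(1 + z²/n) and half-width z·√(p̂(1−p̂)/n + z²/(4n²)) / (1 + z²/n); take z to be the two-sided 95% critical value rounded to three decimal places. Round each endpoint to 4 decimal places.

Here p̂ = 182/506 = 0.35968 and z = 1.960 (z² = 3.841600).
Denominator 1 + z²/n = 1 + 3.841600/506 = 1.007592.
Adjusted center: (0.35968 + z²/(2n))/1.007592 = 0.36074.
Radicand: p̂(1−p̂)/n + z²/(4n²) = 0.000455161 + 0.000003751 = 0.000458912.
Half-width = z·√(radicand)/denom = 1.960·0.021422/1.007592 = 0.04167.
CI: 0.36074 ± 0.04167 = (0.3191, 0.4024).

(0.3191, 0.4024)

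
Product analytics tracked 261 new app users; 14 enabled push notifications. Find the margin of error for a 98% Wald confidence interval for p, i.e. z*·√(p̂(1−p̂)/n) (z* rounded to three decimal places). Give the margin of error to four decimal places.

ME = 0.0324

Sample proportion p̂ = 14/261 = 0.05364.
SE = √(p̂(1−p̂)/n) = √(0.050763/261) = 0.013946.
z* = 2.326 at the 98% level.
So ME = 0.0324.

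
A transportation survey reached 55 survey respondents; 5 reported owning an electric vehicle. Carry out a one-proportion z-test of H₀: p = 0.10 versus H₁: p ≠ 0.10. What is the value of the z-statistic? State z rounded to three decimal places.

p̂ = 5/55 = 0.09091.
Null standard error: √(0.10·0.90/55) = √0.001636364 = 0.040452.
z = (0.09091 − 0.10)/0.040452 = -0.00909/0.040452 = -0.225.

z = -0.225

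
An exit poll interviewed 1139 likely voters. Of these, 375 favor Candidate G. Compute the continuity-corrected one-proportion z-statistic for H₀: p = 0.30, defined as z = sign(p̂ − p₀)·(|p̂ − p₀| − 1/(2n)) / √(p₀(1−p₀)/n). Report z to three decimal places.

z = 2.121

p̂ = 375/1139 = 0.32924. p̂ − p₀ = 0.029236.
Continuity correction 1/(2n) = 1/2278 = 0.000439.
Corrected numerator: |0.029236| − 0.000439 = 0.028797.
Under H₀, SE = √(p₀(1−p₀)/n) = √(0.30·0.70/1139) = √0.000184372 = 0.013578.
z = +0.028797/0.013578 = 2.121.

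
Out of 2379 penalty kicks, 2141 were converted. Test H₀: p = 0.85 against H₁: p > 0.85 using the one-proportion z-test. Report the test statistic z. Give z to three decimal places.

p̂ = 2141/2379 = 0.89996.
SE₀ = √(0.85·0.15/2379) = 0.007321.
Test statistic: z = 0.04996/0.007321 = 6.824.

z = 6.824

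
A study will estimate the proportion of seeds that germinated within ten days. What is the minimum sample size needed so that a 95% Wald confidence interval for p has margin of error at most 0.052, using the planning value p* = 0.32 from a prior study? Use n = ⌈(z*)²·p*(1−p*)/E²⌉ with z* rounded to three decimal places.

z* = 1.960 at the 95% level.
p*(1−p*) = 0.32·0.68 = 0.2176.
(z*)²·p*(1−p*)/E² = 3.841600·0.2176/0.002704 = 309.147.
⌈309.147⌉ = 310.

n = 310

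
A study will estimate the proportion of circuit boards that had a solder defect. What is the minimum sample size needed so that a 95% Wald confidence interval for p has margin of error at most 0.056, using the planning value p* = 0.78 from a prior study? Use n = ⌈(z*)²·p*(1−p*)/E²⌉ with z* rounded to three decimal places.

n = 211

The 95% critical value is z* = 1.960.
p*(1−p*) = 0.78·0.22 = 0.1716.
(z*)²·p*(1−p*)/E² = 3.841600·0.1716/0.003136 = 210.210.
⌈210.210⌉ = 211.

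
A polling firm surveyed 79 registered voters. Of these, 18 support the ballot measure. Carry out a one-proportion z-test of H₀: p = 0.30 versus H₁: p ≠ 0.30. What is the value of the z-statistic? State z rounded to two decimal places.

z = -1.40

With x = 18 successes in n = 79, p̂ = 0.22785.
Null standard error: √(0.30·0.70/79) = √0.002658228 = 0.051558.
Test statistic: z = -0.07215/0.051558 = -1.40.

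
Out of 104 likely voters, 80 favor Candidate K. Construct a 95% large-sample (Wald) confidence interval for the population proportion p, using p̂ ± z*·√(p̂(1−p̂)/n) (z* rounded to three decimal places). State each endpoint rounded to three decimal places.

(0.688, 0.850)

p̂ = 80/104 = 0.76923.
SE = √(p̂(1−p̂)/n) = √(0.177515/104) = 0.041314.
The 95% critical value is z* = 1.960.
Margin of error: 1.960 × 0.041314 = 0.08098.
So the interval runs from 0.688 to 0.850.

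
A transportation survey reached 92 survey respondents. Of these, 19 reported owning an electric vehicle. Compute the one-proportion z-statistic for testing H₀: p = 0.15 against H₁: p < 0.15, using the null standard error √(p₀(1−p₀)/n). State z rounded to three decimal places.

z = 1.518

p̂ = 19/92 = 0.20652.
SE₀ = √(0.15·0.85/92) = 0.037227.
z = (0.20652 − 0.15)/0.037227 = 0.05652/0.037227 = 1.518.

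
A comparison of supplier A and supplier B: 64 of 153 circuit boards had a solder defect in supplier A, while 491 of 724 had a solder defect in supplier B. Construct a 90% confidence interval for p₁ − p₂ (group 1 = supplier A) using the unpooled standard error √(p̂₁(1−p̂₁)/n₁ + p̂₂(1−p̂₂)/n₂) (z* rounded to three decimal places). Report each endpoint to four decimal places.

p̂₁ = 64/153 = 0.41830, p̂₂ = 491/724 = 0.67818; p̂₁ − p̂₂ = -0.25988.
SE = √(0.001590361 + 0.000301454) = √0.001891815 = 0.043495.
For 90% confidence, z* = 1.645. Margin = 1.645·0.043495 = 0.07155.
Interval: -0.25988 ± 0.07155 → (-0.3314, -0.1883).

(-0.3314, -0.1883)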